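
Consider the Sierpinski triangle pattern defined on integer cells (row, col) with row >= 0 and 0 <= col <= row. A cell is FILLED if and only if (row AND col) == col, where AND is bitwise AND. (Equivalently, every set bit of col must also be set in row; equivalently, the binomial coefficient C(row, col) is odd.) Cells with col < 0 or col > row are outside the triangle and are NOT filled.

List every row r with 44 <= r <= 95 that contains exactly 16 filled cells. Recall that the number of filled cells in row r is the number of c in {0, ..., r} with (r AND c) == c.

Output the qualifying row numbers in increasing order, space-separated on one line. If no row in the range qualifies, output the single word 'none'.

Answer: 45 46 51 53 54 57 58 60 71 75 77 78 83 85 86 89 90 92

Derivation:
Row r has 2^popcount(r) filled cells, so we need popcount(r) = log2(16) = 4.
Scan r = 44..95 and keep those with exactly 4 one-bits:
r=44=101100 popcount=3 -> skip
r=45=101101 popcount=4 -> KEEP
r=46=101110 popcount=4 -> KEEP
r=47=101111 popcount=5 -> skip
r=48=110000 popcount=2 -> skip
r=49=110001 popcount=3 -> skip
r=50=110010 popcount=3 -> skip
r=51=110011 popcount=4 -> KEEP
r=52=110100 popcount=3 -> skip
r=53=110101 popcount=4 -> KEEP
r=54=110110 popcount=4 -> KEEP
r=55=110111 popcount=5 -> skip
r=56=111000 popcount=3 -> skip
r=57=111001 popcount=4 -> KEEP
r=58=111010 popcount=4 -> KEEP
r=59=111011 popcount=5 -> skip
r=60=111100 popcount=4 -> KEEP
r=61=111101 popcount=5 -> skip
r=62=111110 popcount=5 -> skip
r=63=111111 popcount=6 -> skip
r=64=1000000 popcount=1 -> skip
r=65=1000001 popcount=2 -> skip
r=66=1000010 popcount=2 -> skip
r=67=1000011 popcount=3 -> skip
r=68=1000100 popcount=2 -> skip
r=69=1000101 popcount=3 -> skip
r=70=1000110 popcount=3 -> skip
r=71=1000111 popcount=4 -> KEEP
r=72=1001000 popcount=2 -> skip
r=73=1001001 popcount=3 -> skip
r=74=1001010 popcount=3 -> skip
r=75=1001011 popcount=4 -> KEEP
r=76=1001100 popcount=3 -> skip
r=77=1001101 popcount=4 -> KEEP
r=78=1001110 popcount=4 -> KEEP
r=79=1001111 popcount=5 -> skip
r=80=1010000 popcount=2 -> skip
r=81=1010001 popcount=3 -> skip
r=82=1010010 popcount=3 -> skip
r=83=1010011 popcount=4 -> KEEP
r=84=1010100 popcount=3 -> skip
r=85=1010101 popcount=4 -> KEEP
r=86=1010110 popcount=4 -> KEEP
r=87=1010111 popcount=5 -> skip
r=88=1011000 popcount=3 -> skip
r=89=1011001 popcount=4 -> KEEP
r=90=1011010 popcount=4 -> KEEP
r=91=1011011 popcount=5 -> skip
r=92=1011100 popcount=4 -> KEEP
r=93=1011101 popcount=5 -> skip
r=94=1011110 popcount=5 -> skip
r=95=1011111 popcount=6 -> skip
Kept rows: 45 46 51 53 54 57 58 60 71 75 77 78 83 85 86 89 90 92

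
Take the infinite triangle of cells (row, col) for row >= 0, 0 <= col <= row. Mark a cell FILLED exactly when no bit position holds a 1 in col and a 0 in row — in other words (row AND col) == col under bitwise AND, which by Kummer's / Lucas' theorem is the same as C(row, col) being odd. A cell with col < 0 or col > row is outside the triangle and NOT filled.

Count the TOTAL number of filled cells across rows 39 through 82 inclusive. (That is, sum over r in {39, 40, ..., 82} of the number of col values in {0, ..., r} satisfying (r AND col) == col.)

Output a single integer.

r39=100111 pc4: +16 =16
r40=101000 pc2: +4 =20
r41=101001 pc3: +8 =28
r42=101010 pc3: +8 =36
r43=101011 pc4: +16 =52
r44=101100 pc3: +8 =60
r45=101101 pc4: +16 =76
r46=101110 pc4: +16 =92
r47=101111 pc5: +32 =124
r48=110000 pc2: +4 =128
r49=110001 pc3: +8 =136
r50=110010 pc3: +8 =144
r51=110011 pc4: +16 =160
r52=110100 pc3: +8 =168
r53=110101 pc4: +16 =184
r54=110110 pc4: +16 =200
r55=110111 pc5: +32 =232
r56=111000 pc3: +8 =240
r57=111001 pc4: +16 =256
r58=111010 pc4: +16 =272
r59=111011 pc5: +32 =304
r60=111100 pc4: +16 =320
r61=111101 pc5: +32 =352
r62=111110 pc5: +32 =384
r63=111111 pc6: +64 =448
r64=1000000 pc1: +2 =450
r65=1000001 pc2: +4 =454
r66=1000010 pc2: +4 =458
r67=1000011 pc3: +8 =466
r68=1000100 pc2: +4 =470
r69=1000101 pc3: +8 =478
r70=1000110 pc3: +8 =486
r71=1000111 pc4: +16 =502
r72=1001000 pc2: +4 =506
r73=1001001 pc3: +8 =514
r74=1001010 pc3: +8 =522
r75=1001011 pc4: +16 =538
r76=1001100 pc3: +8 =546
r77=1001101 pc4: +16 =562
r78=1001110 pc4: +16 =578
r79=1001111 pc5: +32 =610
r80=1010000 pc2: +4 =614
r81=1010001 pc3: +8 =622
r82=1010010 pc3: +8 =630

Answer: 630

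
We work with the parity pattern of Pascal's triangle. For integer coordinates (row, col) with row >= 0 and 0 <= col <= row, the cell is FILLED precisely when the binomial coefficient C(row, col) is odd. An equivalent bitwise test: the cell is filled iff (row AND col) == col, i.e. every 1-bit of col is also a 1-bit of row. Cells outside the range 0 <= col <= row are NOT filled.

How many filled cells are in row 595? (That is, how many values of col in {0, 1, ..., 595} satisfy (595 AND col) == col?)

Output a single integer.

595 in binary = 1001010011
popcount(595) = number of 1-bits in 1001010011 = 5
A col c satisfies (595 AND c) == c iff every set bit of c is also set in 595; each of the 5 set bits of 595 can independently be on or off in c.
count = 2^5 = 32

Answer: 32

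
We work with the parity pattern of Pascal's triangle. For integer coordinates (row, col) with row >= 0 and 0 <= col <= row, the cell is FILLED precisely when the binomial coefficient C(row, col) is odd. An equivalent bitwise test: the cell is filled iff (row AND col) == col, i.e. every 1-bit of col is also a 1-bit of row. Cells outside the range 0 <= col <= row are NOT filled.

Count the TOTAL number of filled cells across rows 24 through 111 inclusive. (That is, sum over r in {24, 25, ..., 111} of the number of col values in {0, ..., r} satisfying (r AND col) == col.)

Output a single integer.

Answer: 1404

Derivation:
r24=11000 pc2: +4 =4
r25=11001 pc3: +8 =12
r26=11010 pc3: +8 =20
r27=11011 pc4: +16 =36
r28=11100 pc3: +8 =44
r29=11101 pc4: +16 =60
r30=11110 pc4: +16 =76
r31=11111 pc5: +32 =108
r32=100000 pc1: +2 =110
r33=100001 pc2: +4 =114
r34=100010 pc2: +4 =118
r35=100011 pc3: +8 =126
r36=100100 pc2: +4 =130
r37=100101 pc3: +8 =138
r38=100110 pc3: +8 =146
r39=100111 pc4: +16 =162
r40=101000 pc2: +4 =166
r41=101001 pc3: +8 =174
r42=101010 pc3: +8 =182
r43=101011 pc4: +16 =198
r44=101100 pc3: +8 =206
r45=101101 pc4: +16 =222
r46=101110 pc4: +16 =238
r47=101111 pc5: +32 =270
r48=110000 pc2: +4 =274
r49=110001 pc3: +8 =282
r50=110010 pc3: +8 =290
r51=110011 pc4: +16 =306
r52=110100 pc3: +8 =314
r53=110101 pc4: +16 =330
r54=110110 pc4: +16 =346
r55=110111 pc5: +32 =378
r56=111000 pc3: +8 =386
r57=111001 pc4: +16 =402
r58=111010 pc4: +16 =418
r59=111011 pc5: +32 =450
r60=111100 pc4: +16 =466
r61=111101 pc5: +32 =498
r62=111110 pc5: +32 =530
r63=111111 pc6: +64 =594
r64=1000000 pc1: +2 =596
r65=1000001 pc2: +4 =600
r66=1000010 pc2: +4 =604
r67=1000011 pc3: +8 =612
r68=1000100 pc2: +4 =616
r69=1000101 pc3: +8 =624
r70=1000110 pc3: +8 =632
r71=1000111 pc4: +16 =648
r72=1001000 pc2: +4 =652
r73=1001001 pc3: +8 =660
r74=1001010 pc3: +8 =668
r75=1001011 pc4: +16 =684
r76=1001100 pc3: +8 =692
r77=1001101 pc4: +16 =708
r78=1001110 pc4: +16 =724
r79=1001111 pc5: +32 =756
r80=1010000 pc2: +4 =760
r81=1010001 pc3: +8 =768
r82=1010010 pc3: +8 =776
r83=1010011 pc4: +16 =792
r84=1010100 pc3: +8 =800
r85=1010101 pc4: +16 =816
r86=1010110 pc4: +16 =832
r87=1010111 pc5: +32 =864
r88=1011000 pc3: +8 =872
r89=1011001 pc4: +16 =888
r90=1011010 pc4: +16 =904
r91=1011011 pc5: +32 =936
r92=1011100 pc4: +16 =952
r93=1011101 pc5: +32 =984
r94=1011110 pc5: +32 =1016
r95=1011111 pc6: +64 =1080
r96=1100000 pc2: +4 =1084
r97=1100001 pc3: +8 =1092
r98=1100010 pc3: +8 =1100
r99=1100011 pc4: +16 =1116
r100=1100100 pc3: +8 =1124
r101=1100101 pc4: +16 =1140
r102=1100110 pc4: +16 =1156
r103=1100111 pc5: +32 =1188
r104=1101000 pc3: +8 =1196
r105=1101001 pc4: +16 =1212
r106=1101010 pc4: +16 =1228
r107=1101011 pc5: +32 =1260
r108=1101100 pc4: +16 =1276
r109=1101101 pc5: +32 =1308
r110=1101110 pc5: +32 =1340
r111=1101111 pc6: +64 =1404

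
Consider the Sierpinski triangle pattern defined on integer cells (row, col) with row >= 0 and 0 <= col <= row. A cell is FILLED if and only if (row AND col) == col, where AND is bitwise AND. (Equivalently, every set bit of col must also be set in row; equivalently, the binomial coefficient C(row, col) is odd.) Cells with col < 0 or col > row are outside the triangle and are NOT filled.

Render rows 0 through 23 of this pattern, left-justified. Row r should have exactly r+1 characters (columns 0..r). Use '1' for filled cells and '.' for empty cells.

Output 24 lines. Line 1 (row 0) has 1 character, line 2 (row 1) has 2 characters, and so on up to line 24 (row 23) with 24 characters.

r0=0: 1
r1=1: 11
r2=10: 1.1
r3=11: 1111
r4=100: 1...1
r5=101: 11..11
r6=110: 1.1.1.1
r7=111: 11111111
r8=1000: 1.......1
r9=1001: 11......11
r10=1010: 1.1.....1.1
r11=1011: 1111....1111
r12=1100: 1...1...1...1
r13=1101: 11..11..11..11
r14=1110: 1.1.1.1.1.1.1.1
r15=1111: 1111111111111111
r16=10000: 1...............1
r17=10001: 11..............11
r18=10010: 1.1.............1.1
r19=10011: 1111............1111
r20=10100: 1...1...........1...1
r21=10101: 11..11..........11..11
r22=10110: 1.1.1.1.........1.1.1.1
r23=10111: 11111111........11111111

Answer: 1
11
1.1
1111
1...1
11..11
1.1.1.1
11111111
1.......1
11......11
1.1.....1.1
1111....1111
1...1...1...1
11..11..11..11
1.1.1.1.1.1.1.1
1111111111111111
1...............1
11..............11
1.1.............1.1
1111............1111
1...1...........1...1
11..11..........11..11
1.1.1.1.........1.1.1.1
11111111........11111111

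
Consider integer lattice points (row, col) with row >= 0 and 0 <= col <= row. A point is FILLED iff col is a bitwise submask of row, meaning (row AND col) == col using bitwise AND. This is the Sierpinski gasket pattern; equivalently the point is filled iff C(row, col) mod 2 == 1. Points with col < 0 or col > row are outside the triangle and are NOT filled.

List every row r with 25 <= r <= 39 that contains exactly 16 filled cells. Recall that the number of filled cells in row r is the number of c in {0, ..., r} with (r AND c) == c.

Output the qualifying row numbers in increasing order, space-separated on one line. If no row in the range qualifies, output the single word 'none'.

Answer: 27 29 30 39

Derivation:
Row r has 2^popcount(r) filled cells, so we need popcount(r) = log2(16) = 4.
Scan r = 25..39 and keep those with exactly 4 one-bits:
r=25=11001 popcount=3 -> skip
r=26=11010 popcount=3 -> skip
r=27=11011 popcount=4 -> KEEP
r=28=11100 popcount=3 -> skip
r=29=11101 popcount=4 -> KEEP
r=30=11110 popcount=4 -> KEEP
r=31=11111 popcount=5 -> skip
r=32=100000 popcount=1 -> skip
r=33=100001 popcount=2 -> skip
r=34=100010 popcount=2 -> skip
r=35=100011 popcount=3 -> skip
r=36=100100 popcount=2 -> skip
r=37=100101 popcount=3 -> skip
r=38=100110 popcount=3 -> skip
r=39=100111 popcount=4 -> KEEP
Kept rows: 27 29 30 39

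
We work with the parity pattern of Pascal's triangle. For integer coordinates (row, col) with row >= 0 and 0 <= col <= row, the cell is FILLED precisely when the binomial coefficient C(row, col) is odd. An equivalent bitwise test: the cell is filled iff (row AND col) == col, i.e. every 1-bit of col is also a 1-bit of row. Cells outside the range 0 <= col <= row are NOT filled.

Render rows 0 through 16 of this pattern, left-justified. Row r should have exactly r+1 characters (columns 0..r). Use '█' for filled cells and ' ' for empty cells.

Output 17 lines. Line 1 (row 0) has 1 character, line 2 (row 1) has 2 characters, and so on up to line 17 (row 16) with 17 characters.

r0=0: █
r1=1: ██
r2=10: █ █
r3=11: ████
r4=100: █   █
r5=101: ██  ██
r6=110: █ █ █ █
r7=111: ████████
r8=1000: █       █
r9=1001: ██      ██
r10=1010: █ █     █ █
r11=1011: ████    ████
r12=1100: █   █   █   █
r13=1101: ██  ██  ██  ██
r14=1110: █ █ █ █ █ █ █ █
r15=1111: ████████████████
r16=10000: █               █

Answer: █
██
█ █
████
█   █
██  ██
█ █ █ █
████████
█       █
██      ██
█ █     █ █
████    ████
█   █   █   █
██  ██  ██  ██
█ █ █ █ █ █ █ █
████████████████
█               █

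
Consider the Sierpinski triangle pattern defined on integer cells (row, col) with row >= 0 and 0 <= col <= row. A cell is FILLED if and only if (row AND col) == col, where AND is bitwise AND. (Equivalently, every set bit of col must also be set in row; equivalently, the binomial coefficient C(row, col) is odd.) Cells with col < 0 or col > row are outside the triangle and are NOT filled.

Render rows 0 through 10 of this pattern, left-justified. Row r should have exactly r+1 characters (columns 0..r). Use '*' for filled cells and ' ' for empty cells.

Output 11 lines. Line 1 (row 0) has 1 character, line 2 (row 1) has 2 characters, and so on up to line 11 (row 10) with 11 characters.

Answer: *
**
* *
****
*   *
**  **
* * * *
********
*       *
**      **
* *     * *

Derivation:
r0=0: *
r1=1: **
r2=10: * *
r3=11: ****
r4=100: *   *
r5=101: **  **
r6=110: * * * *
r7=111: ********
r8=1000: *       *
r9=1001: **      **
r10=1010: * *     * *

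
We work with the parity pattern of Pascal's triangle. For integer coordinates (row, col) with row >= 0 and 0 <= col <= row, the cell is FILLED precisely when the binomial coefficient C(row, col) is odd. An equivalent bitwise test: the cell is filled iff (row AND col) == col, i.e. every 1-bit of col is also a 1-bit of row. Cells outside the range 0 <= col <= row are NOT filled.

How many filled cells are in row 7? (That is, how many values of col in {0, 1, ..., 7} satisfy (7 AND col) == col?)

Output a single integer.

7 in binary = 111
popcount(7) = number of 1-bits in 111 = 3
A col c satisfies (7 AND c) == c iff every set bit of c is also set in 7; each of the 3 set bits of 7 can independently be on or off in c.
count = 2^3 = 8

Answer: 8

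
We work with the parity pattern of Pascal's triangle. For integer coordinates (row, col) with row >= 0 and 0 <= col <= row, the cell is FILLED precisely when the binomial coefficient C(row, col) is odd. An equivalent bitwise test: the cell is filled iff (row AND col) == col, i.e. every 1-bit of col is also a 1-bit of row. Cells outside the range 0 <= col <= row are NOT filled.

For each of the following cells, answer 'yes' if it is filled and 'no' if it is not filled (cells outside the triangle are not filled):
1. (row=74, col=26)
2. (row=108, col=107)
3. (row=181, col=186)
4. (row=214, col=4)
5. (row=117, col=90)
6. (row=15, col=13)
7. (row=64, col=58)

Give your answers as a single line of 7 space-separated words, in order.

(74,26): row=0b1001010, col=0b11010, row AND col = 0b1010 = 10; 10 != 26 -> empty
(108,107): row=0b1101100, col=0b1101011, row AND col = 0b1101000 = 104; 104 != 107 -> empty
(181,186): col outside [0, 181] -> not filled
(214,4): row=0b11010110, col=0b100, row AND col = 0b100 = 4; 4 == 4 -> filled
(117,90): row=0b1110101, col=0b1011010, row AND col = 0b1010000 = 80; 80 != 90 -> empty
(15,13): row=0b1111, col=0b1101, row AND col = 0b1101 = 13; 13 == 13 -> filled
(64,58): row=0b1000000, col=0b111010, row AND col = 0b0 = 0; 0 != 58 -> empty

Answer: no no no yes no yes no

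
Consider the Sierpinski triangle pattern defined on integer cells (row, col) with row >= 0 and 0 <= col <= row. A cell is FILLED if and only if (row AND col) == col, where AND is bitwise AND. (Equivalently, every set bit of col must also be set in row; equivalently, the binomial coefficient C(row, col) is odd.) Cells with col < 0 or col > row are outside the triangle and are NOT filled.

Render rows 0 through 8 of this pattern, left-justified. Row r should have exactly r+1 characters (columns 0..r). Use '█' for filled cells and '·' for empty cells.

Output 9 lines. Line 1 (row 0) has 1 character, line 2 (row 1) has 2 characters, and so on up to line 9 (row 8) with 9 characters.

Answer: █
██
█·█
████
█···█
██··██
█·█·█·█
████████
█·······█

Derivation:
r0=0: █
r1=1: ██
r2=10: █·█
r3=11: ████
r4=100: █···█
r5=101: ██··██
r6=110: █·█·█·█
r7=111: ████████
r8=1000: █·······█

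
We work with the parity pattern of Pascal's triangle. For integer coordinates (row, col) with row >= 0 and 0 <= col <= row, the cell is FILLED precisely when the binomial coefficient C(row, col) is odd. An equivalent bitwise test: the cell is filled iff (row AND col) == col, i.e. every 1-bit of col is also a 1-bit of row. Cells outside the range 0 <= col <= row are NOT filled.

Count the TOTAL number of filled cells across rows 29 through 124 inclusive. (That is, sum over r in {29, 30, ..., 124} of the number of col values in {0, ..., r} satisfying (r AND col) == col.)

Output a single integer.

Answer: 1752

Derivation:
r29=11101 pc4: +16 =16
r30=11110 pc4: +16 =32
r31=11111 pc5: +32 =64
r32=100000 pc1: +2 =66
r33=100001 pc2: +4 =70
r34=100010 pc2: +4 =74
r35=100011 pc3: +8 =82
r36=100100 pc2: +4 =86
r37=100101 pc3: +8 =94
r38=100110 pc3: +8 =102
r39=100111 pc4: +16 =118
r40=101000 pc2: +4 =122
r41=101001 pc3: +8 =130
r42=101010 pc3: +8 =138
r43=101011 pc4: +16 =154
r44=101100 pc3: +8 =162
r45=101101 pc4: +16 =178
r46=101110 pc4: +16 =194
r47=101111 pc5: +32 =226
r48=110000 pc2: +4 =230
r49=110001 pc3: +8 =238
r50=110010 pc3: +8 =246
r51=110011 pc4: +16 =262
r52=110100 pc3: +8 =270
r53=110101 pc4: +16 =286
r54=110110 pc4: +16 =302
r55=110111 pc5: +32 =334
r56=111000 pc3: +8 =342
r57=111001 pc4: +16 =358
r58=111010 pc4: +16 =374
r59=111011 pc5: +32 =406
r60=111100 pc4: +16 =422
r61=111101 pc5: +32 =454
r62=111110 pc5: +32 =486
r63=111111 pc6: +64 =550
r64=1000000 pc1: +2 =552
r65=1000001 pc2: +4 =556
r66=1000010 pc2: +4 =560
r67=1000011 pc3: +8 =568
r68=1000100 pc2: +4 =572
r69=1000101 pc3: +8 =580
r70=1000110 pc3: +8 =588
r71=1000111 pc4: +16 =604
r72=1001000 pc2: +4 =608
r73=1001001 pc3: +8 =616
r74=1001010 pc3: +8 =624
r75=1001011 pc4: +16 =640
r76=1001100 pc3: +8 =648
r77=1001101 pc4: +16 =664
r78=1001110 pc4: +16 =680
r79=1001111 pc5: +32 =712
r80=1010000 pc2: +4 =716
r81=1010001 pc3: +8 =724
r82=1010010 pc3: +8 =732
r83=1010011 pc4: +16 =748
r84=1010100 pc3: +8 =756
r85=1010101 pc4: +16 =772
r86=1010110 pc4: +16 =788
r87=1010111 pc5: +32 =820
r88=1011000 pc3: +8 =828
r89=1011001 pc4: +16 =844
r90=1011010 pc4: +16 =860
r91=1011011 pc5: +32 =892
r92=1011100 pc4: +16 =908
r93=1011101 pc5: +32 =940
r94=1011110 pc5: +32 =972
r95=1011111 pc6: +64 =1036
r96=1100000 pc2: +4 =1040
r97=1100001 pc3: +8 =1048
r98=1100010 pc3: +8 =1056
r99=1100011 pc4: +16 =1072
r100=1100100 pc3: +8 =1080
r101=1100101 pc4: +16 =1096
r102=1100110 pc4: +16 =1112
r103=1100111 pc5: +32 =1144
r104=1101000 pc3: +8 =1152
r105=1101001 pc4: +16 =1168
r106=1101010 pc4: +16 =1184
r107=1101011 pc5: +32 =1216
r108=1101100 pc4: +16 =1232
r109=1101101 pc5: +32 =1264
r110=1101110 pc5: +32 =1296
r111=1101111 pc6: +64 =1360
r112=1110000 pc3: +8 =1368
r113=1110001 pc4: +16 =1384
r114=1110010 pc4: +16 =1400
r115=1110011 pc5: +32 =1432
r116=1110100 pc4: +16 =1448
r117=1110101 pc5: +32 =1480
r118=1110110 pc5: +32 =1512
r119=1110111 pc6: +64 =1576
r120=1111000 pc4: +16 =1592
r121=1111001 pc5: +32 =1624
r122=1111010 pc5: +32 =1656
r123=1111011 pc6: +64 =1720
r124=1111100 pc5: +32 =1752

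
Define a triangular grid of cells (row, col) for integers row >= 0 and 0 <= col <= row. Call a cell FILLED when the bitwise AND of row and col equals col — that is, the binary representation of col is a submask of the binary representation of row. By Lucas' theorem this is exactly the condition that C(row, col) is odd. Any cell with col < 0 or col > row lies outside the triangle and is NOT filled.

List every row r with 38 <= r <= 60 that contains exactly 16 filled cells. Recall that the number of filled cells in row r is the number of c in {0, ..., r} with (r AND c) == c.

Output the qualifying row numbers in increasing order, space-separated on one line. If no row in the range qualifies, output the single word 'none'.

Row r has 2^popcount(r) filled cells, so we need popcount(r) = log2(16) = 4.
Scan r = 38..60 and keep those with exactly 4 one-bits:
r=38=100110 popcount=3 -> skip
r=39=100111 popcount=4 -> KEEP
r=40=101000 popcount=2 -> skip
r=41=101001 popcount=3 -> skip
r=42=101010 popcount=3 -> skip
r=43=101011 popcount=4 -> KEEP
r=44=101100 popcount=3 -> skip
r=45=101101 popcount=4 -> KEEP
r=46=101110 popcount=4 -> KEEP
r=47=101111 popcount=5 -> skip
r=48=110000 popcount=2 -> skip
r=49=110001 popcount=3 -> skip
r=50=110010 popcount=3 -> skip
r=51=110011 popcount=4 -> KEEP
r=52=110100 popcount=3 -> skip
r=53=110101 popcount=4 -> KEEP
r=54=110110 popcount=4 -> KEEP
r=55=110111 popcount=5 -> skip
r=56=111000 popcount=3 -> skip
r=57=111001 popcount=4 -> KEEP
r=58=111010 popcount=4 -> KEEP
r=59=111011 popcount=5 -> skip
r=60=111100 popcount=4 -> KEEP
Kept rows: 39 43 45 46 51 53 54 57 58 60

Answer: 39 43 45 46 51 53 54 57 58 60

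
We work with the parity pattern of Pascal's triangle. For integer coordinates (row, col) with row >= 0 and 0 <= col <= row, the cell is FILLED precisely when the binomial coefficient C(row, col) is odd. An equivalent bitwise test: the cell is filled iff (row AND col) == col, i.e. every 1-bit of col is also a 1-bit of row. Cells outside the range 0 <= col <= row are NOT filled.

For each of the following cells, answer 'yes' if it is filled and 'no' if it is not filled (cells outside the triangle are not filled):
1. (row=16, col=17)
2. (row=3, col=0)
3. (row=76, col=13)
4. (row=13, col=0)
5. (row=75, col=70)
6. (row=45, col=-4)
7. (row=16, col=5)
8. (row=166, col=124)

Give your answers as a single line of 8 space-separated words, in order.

(16,17): col outside [0, 16] -> not filled
(3,0): row=0b11, col=0b0, row AND col = 0b0 = 0; 0 == 0 -> filled
(76,13): row=0b1001100, col=0b1101, row AND col = 0b1100 = 12; 12 != 13 -> empty
(13,0): row=0b1101, col=0b0, row AND col = 0b0 = 0; 0 == 0 -> filled
(75,70): row=0b1001011, col=0b1000110, row AND col = 0b1000010 = 66; 66 != 70 -> empty
(45,-4): col outside [0, 45] -> not filled
(16,5): row=0b10000, col=0b101, row AND col = 0b0 = 0; 0 != 5 -> empty
(166,124): row=0b10100110, col=0b1111100, row AND col = 0b100100 = 36; 36 != 124 -> empty

Answer: no yes no yes no no no no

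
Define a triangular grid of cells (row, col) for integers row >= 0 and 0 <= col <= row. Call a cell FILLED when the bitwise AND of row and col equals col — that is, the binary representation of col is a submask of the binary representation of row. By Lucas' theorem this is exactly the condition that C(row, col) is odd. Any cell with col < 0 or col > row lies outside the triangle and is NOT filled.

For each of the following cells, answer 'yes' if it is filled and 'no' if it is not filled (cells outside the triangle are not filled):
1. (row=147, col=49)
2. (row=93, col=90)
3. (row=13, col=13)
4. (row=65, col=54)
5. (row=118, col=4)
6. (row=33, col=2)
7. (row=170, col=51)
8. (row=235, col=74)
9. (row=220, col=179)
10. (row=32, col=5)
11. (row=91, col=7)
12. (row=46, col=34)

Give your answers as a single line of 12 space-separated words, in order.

(147,49): row=0b10010011, col=0b110001, row AND col = 0b10001 = 17; 17 != 49 -> empty
(93,90): row=0b1011101, col=0b1011010, row AND col = 0b1011000 = 88; 88 != 90 -> empty
(13,13): row=0b1101, col=0b1101, row AND col = 0b1101 = 13; 13 == 13 -> filled
(65,54): row=0b1000001, col=0b110110, row AND col = 0b0 = 0; 0 != 54 -> empty
(118,4): row=0b1110110, col=0b100, row AND col = 0b100 = 4; 4 == 4 -> filled
(33,2): row=0b100001, col=0b10, row AND col = 0b0 = 0; 0 != 2 -> empty
(170,51): row=0b10101010, col=0b110011, row AND col = 0b100010 = 34; 34 != 51 -> empty
(235,74): row=0b11101011, col=0b1001010, row AND col = 0b1001010 = 74; 74 == 74 -> filled
(220,179): row=0b11011100, col=0b10110011, row AND col = 0b10010000 = 144; 144 != 179 -> empty
(32,5): row=0b100000, col=0b101, row AND col = 0b0 = 0; 0 != 5 -> empty
(91,7): row=0b1011011, col=0b111, row AND col = 0b11 = 3; 3 != 7 -> empty
(46,34): row=0b101110, col=0b100010, row AND col = 0b100010 = 34; 34 == 34 -> filled

Answer: no no yes no yes no no yes no no no yes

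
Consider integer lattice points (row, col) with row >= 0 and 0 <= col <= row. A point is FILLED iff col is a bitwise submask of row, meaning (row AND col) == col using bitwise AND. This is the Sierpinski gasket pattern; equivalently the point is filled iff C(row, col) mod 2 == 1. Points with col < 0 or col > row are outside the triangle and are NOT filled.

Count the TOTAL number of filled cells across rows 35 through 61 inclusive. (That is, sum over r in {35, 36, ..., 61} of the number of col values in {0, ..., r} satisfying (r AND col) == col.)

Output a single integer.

r35=100011 pc3: +8 =8
r36=100100 pc2: +4 =12
r37=100101 pc3: +8 =20
r38=100110 pc3: +8 =28
r39=100111 pc4: +16 =44
r40=101000 pc2: +4 =48
r41=101001 pc3: +8 =56
r42=101010 pc3: +8 =64
r43=101011 pc4: +16 =80
r44=101100 pc3: +8 =88
r45=101101 pc4: +16 =104
r46=101110 pc4: +16 =120
r47=101111 pc5: +32 =152
r48=110000 pc2: +4 =156
r49=110001 pc3: +8 =164
r50=110010 pc3: +8 =172
r51=110011 pc4: +16 =188
r52=110100 pc3: +8 =196
r53=110101 pc4: +16 =212
r54=110110 pc4: +16 =228
r55=110111 pc5: +32 =260
r56=111000 pc3: +8 =268
r57=111001 pc4: +16 =284
r58=111010 pc4: +16 =300
r59=111011 pc5: +32 =332
r60=111100 pc4: +16 =348
r61=111101 pc5: +32 =380

Answer: 380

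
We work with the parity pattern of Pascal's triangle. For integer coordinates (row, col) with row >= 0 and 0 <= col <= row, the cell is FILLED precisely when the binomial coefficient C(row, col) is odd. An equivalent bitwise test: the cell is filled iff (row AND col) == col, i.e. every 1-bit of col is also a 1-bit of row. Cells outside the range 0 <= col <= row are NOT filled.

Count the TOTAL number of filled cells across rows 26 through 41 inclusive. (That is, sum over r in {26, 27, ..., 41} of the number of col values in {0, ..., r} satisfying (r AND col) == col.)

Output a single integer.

r26=11010 pc3: +8 =8
r27=11011 pc4: +16 =24
r28=11100 pc3: +8 =32
r29=11101 pc4: +16 =48
r30=11110 pc4: +16 =64
r31=11111 pc5: +32 =96
r32=100000 pc1: +2 =98
r33=100001 pc2: +4 =102
r34=100010 pc2: +4 =106
r35=100011 pc3: +8 =114
r36=100100 pc2: +4 =118
r37=100101 pc3: +8 =126
r38=100110 pc3: +8 =134
r39=100111 pc4: +16 =150
r40=101000 pc2: +4 =154
r41=101001 pc3: +8 =162

Answer: 162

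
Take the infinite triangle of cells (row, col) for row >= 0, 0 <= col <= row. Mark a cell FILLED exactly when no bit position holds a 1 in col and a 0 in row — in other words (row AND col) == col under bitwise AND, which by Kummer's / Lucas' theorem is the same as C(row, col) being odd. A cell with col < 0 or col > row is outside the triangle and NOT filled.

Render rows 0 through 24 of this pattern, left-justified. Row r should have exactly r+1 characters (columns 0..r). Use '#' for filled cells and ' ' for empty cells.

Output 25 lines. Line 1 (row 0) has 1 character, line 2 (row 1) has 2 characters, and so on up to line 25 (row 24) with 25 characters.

r0=0: #
r1=1: ##
r2=10: # #
r3=11: ####
r4=100: #   #
r5=101: ##  ##
r6=110: # # # #
r7=111: ########
r8=1000: #       #
r9=1001: ##      ##
r10=1010: # #     # #
r11=1011: ####    ####
r12=1100: #   #   #   #
r13=1101: ##  ##  ##  ##
r14=1110: # # # # # # # #
r15=1111: ################
r16=10000: #               #
r17=10001: ##              ##
r18=10010: # #             # #
r19=10011: ####            ####
r20=10100: #   #           #   #
r21=10101: ##  ##          ##  ##
r22=10110: # # # #         # # # #
r23=10111: ########        ########
r24=11000: #       #       #       #

Answer: #
##
# #
####
#   #
##  ##
# # # #
########
#       #
##      ##
# #     # #
####    ####
#   #   #   #
##  ##  ##  ##
# # # # # # # #
################
#               #
##              ##
# #             # #
####            ####
#   #           #   #
##  ##          ##  ##
# # # #         # # # #
########        ########
#       #       #       #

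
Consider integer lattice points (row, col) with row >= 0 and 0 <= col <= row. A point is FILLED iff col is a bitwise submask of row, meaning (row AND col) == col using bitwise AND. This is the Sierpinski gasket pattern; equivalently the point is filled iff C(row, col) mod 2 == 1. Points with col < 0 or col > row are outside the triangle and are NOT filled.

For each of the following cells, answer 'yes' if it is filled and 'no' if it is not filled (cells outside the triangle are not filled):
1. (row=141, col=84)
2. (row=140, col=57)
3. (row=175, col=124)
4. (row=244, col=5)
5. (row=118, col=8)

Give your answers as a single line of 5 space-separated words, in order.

(141,84): row=0b10001101, col=0b1010100, row AND col = 0b100 = 4; 4 != 84 -> empty
(140,57): row=0b10001100, col=0b111001, row AND col = 0b1000 = 8; 8 != 57 -> empty
(175,124): row=0b10101111, col=0b1111100, row AND col = 0b101100 = 44; 44 != 124 -> empty
(244,5): row=0b11110100, col=0b101, row AND col = 0b100 = 4; 4 != 5 -> empty
(118,8): row=0b1110110, col=0b1000, row AND col = 0b0 = 0; 0 != 8 -> empty

Answer: no no no no no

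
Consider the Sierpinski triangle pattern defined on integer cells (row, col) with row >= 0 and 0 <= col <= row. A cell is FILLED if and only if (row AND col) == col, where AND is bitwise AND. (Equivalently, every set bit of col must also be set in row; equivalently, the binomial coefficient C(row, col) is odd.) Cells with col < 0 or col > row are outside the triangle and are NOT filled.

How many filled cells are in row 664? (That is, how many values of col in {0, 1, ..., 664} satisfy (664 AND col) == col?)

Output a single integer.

Answer: 16

Derivation:
664 in binary = 1010011000
popcount(664) = number of 1-bits in 1010011000 = 4
A col c satisfies (664 AND c) == c iff every set bit of c is also set in 664; each of the 4 set bits of 664 can independently be on or off in c.
count = 2^4 = 16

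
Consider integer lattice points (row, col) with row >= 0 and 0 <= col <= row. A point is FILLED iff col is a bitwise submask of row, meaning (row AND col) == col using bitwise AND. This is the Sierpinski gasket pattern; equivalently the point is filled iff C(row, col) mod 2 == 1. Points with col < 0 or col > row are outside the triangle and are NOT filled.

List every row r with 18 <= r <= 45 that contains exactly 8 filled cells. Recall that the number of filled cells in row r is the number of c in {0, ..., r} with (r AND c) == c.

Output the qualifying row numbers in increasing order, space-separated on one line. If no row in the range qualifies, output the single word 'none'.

Row r has 2^popcount(r) filled cells, so we need popcount(r) = log2(8) = 3.
Scan r = 18..45 and keep those with exactly 3 one-bits:
r=18=10010 popcount=2 -> skip
r=19=10011 popcount=3 -> KEEP
r=20=10100 popcount=2 -> skip
r=21=10101 popcount=3 -> KEEP
r=22=10110 popcount=3 -> KEEP
r=23=10111 popcount=4 -> skip
r=24=11000 popcount=2 -> skip
r=25=11001 popcount=3 -> KEEP
r=26=11010 popcount=3 -> KEEP
r=27=11011 popcount=4 -> skip
r=28=11100 popcount=3 -> KEEP
r=29=11101 popcount=4 -> skip
r=30=11110 popcount=4 -> skip
r=31=11111 popcount=5 -> skip
r=32=100000 popcount=1 -> skip
r=33=100001 popcount=2 -> skip
r=34=100010 popcount=2 -> skip
r=35=100011 popcount=3 -> KEEP
r=36=100100 popcount=2 -> skip
r=37=100101 popcount=3 -> KEEP
r=38=100110 popcount=3 -> KEEP
r=39=100111 popcount=4 -> skip
r=40=101000 popcount=2 -> skip
r=41=101001 popcount=3 -> KEEP
r=42=101010 popcount=3 -> KEEP
r=43=101011 popcount=4 -> skip
r=44=101100 popcount=3 -> KEEP
r=45=101101 popcount=4 -> skip
Kept rows: 19 21 22 25 26 28 35 37 38 41 42 44

Answer: 19 21 22 25 26 28 35 37 38 41 42 44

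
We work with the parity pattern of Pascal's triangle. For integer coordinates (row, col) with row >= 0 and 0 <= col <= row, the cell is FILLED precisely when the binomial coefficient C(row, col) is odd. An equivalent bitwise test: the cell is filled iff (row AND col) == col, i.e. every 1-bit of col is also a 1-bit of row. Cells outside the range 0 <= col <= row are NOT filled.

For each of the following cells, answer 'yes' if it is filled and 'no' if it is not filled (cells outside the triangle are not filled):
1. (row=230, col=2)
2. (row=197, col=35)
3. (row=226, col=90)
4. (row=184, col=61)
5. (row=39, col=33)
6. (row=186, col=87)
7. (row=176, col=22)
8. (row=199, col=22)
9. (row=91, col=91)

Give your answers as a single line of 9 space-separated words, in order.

Answer: yes no no no yes no no no yes

Derivation:
(230,2): row=0b11100110, col=0b10, row AND col = 0b10 = 2; 2 == 2 -> filled
(197,35): row=0b11000101, col=0b100011, row AND col = 0b1 = 1; 1 != 35 -> empty
(226,90): row=0b11100010, col=0b1011010, row AND col = 0b1000010 = 66; 66 != 90 -> empty
(184,61): row=0b10111000, col=0b111101, row AND col = 0b111000 = 56; 56 != 61 -> empty
(39,33): row=0b100111, col=0b100001, row AND col = 0b100001 = 33; 33 == 33 -> filled
(186,87): row=0b10111010, col=0b1010111, row AND col = 0b10010 = 18; 18 != 87 -> empty
(176,22): row=0b10110000, col=0b10110, row AND col = 0b10000 = 16; 16 != 22 -> empty
(199,22): row=0b11000111, col=0b10110, row AND col = 0b110 = 6; 6 != 22 -> empty
(91,91): row=0b1011011, col=0b1011011, row AND col = 0b1011011 = 91; 91 == 91 -> filled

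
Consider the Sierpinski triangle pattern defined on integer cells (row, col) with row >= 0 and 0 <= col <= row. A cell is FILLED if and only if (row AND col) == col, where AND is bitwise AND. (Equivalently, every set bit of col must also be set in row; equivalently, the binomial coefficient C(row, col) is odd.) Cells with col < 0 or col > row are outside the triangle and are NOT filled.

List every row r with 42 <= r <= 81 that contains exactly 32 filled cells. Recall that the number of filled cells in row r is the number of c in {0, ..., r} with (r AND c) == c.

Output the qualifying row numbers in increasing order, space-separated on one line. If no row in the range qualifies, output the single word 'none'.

Answer: 47 55 59 61 62 79

Derivation:
Row r has 2^popcount(r) filled cells, so we need popcount(r) = log2(32) = 5.
Scan r = 42..81 and keep those with exactly 5 one-bits:
r=42=101010 popcount=3 -> skip
r=43=101011 popcount=4 -> skip
r=44=101100 popcount=3 -> skip
r=45=101101 popcount=4 -> skip
r=46=101110 popcount=4 -> skip
r=47=101111 popcount=5 -> KEEP
r=48=110000 popcount=2 -> skip
r=49=110001 popcount=3 -> skip
r=50=110010 popcount=3 -> skip
r=51=110011 popcount=4 -> skip
r=52=110100 popcount=3 -> skip
r=53=110101 popcount=4 -> skip
r=54=110110 popcount=4 -> skip
r=55=110111 popcount=5 -> KEEP
r=56=111000 popcount=3 -> skip
r=57=111001 popcount=4 -> skip
r=58=111010 popcount=4 -> skip
r=59=111011 popcount=5 -> KEEP
r=60=111100 popcount=4 -> skip
r=61=111101 popcount=5 -> KEEP
r=62=111110 popcount=5 -> KEEP
r=63=111111 popcount=6 -> skip
r=64=1000000 popcount=1 -> skip
r=65=1000001 popcount=2 -> skip
r=66=1000010 popcount=2 -> skip
r=67=1000011 popcount=3 -> skip
r=68=1000100 popcount=2 -> skip
r=69=1000101 popcount=3 -> skip
r=70=1000110 popcount=3 -> skip
r=71=1000111 popcount=4 -> skip
r=72=1001000 popcount=2 -> skip
r=73=1001001 popcount=3 -> skip
r=74=1001010 popcount=3 -> skip
r=75=1001011 popcount=4 -> skip
r=76=1001100 popcount=3 -> skip
r=77=1001101 popcount=4 -> skip
r=78=1001110 popcount=4 -> skip
r=79=1001111 popcount=5 -> KEEP
r=80=1010000 popcount=2 -> skip
r=81=1010001 popcount=3 -> skip
Kept rows: 47 55 59 61 62 79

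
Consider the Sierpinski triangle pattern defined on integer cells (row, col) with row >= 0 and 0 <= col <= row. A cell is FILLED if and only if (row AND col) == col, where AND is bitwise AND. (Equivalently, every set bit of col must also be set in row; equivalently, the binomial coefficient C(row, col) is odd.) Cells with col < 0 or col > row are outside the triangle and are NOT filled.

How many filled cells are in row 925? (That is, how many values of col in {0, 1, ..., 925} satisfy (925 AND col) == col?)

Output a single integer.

Answer: 128

Derivation:
925 in binary = 1110011101
popcount(925) = number of 1-bits in 1110011101 = 7
A col c satisfies (925 AND c) == c iff every set bit of c is also set in 925; each of the 7 set bits of 925 can independently be on or off in c.
count = 2^7 = 128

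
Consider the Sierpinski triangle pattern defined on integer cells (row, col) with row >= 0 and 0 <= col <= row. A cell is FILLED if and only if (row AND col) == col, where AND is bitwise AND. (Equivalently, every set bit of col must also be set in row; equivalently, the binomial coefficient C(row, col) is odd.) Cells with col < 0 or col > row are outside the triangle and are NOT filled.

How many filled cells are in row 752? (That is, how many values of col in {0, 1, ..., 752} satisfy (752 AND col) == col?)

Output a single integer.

Answer: 32

Derivation:
752 in binary = 1011110000
popcount(752) = number of 1-bits in 1011110000 = 5
A col c satisfies (752 AND c) == c iff every set bit of c is also set in 752; each of the 5 set bits of 752 can independently be on or off in c.
count = 2^5 = 32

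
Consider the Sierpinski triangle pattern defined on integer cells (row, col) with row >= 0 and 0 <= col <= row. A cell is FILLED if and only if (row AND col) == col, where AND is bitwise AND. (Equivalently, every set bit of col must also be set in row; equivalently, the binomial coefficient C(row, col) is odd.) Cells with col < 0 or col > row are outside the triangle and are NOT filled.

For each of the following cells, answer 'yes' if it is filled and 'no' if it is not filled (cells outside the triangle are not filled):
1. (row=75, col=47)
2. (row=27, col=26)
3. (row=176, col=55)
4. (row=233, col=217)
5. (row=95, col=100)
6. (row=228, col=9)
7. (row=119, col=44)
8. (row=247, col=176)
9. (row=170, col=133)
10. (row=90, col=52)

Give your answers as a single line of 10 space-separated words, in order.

Answer: no yes no no no no no yes no no

Derivation:
(75,47): row=0b1001011, col=0b101111, row AND col = 0b1011 = 11; 11 != 47 -> empty
(27,26): row=0b11011, col=0b11010, row AND col = 0b11010 = 26; 26 == 26 -> filled
(176,55): row=0b10110000, col=0b110111, row AND col = 0b110000 = 48; 48 != 55 -> empty
(233,217): row=0b11101001, col=0b11011001, row AND col = 0b11001001 = 201; 201 != 217 -> empty
(95,100): col outside [0, 95] -> not filled
(228,9): row=0b11100100, col=0b1001, row AND col = 0b0 = 0; 0 != 9 -> empty
(119,44): row=0b1110111, col=0b101100, row AND col = 0b100100 = 36; 36 != 44 -> empty
(247,176): row=0b11110111, col=0b10110000, row AND col = 0b10110000 = 176; 176 == 176 -> filled
(170,133): row=0b10101010, col=0b10000101, row AND col = 0b10000000 = 128; 128 != 133 -> empty
(90,52): row=0b1011010, col=0b110100, row AND col = 0b10000 = 16; 16 != 52 -> empty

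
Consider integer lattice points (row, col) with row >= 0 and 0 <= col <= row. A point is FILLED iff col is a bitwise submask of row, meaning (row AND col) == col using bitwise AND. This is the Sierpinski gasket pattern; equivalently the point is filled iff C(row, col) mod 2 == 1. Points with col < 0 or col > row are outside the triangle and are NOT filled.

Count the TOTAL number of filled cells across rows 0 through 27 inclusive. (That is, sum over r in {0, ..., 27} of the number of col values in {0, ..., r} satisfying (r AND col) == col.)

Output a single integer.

Answer: 171

Derivation:
r0=0 pc0: +1 =1
r1=1 pc1: +2 =3
r2=10 pc1: +2 =5
r3=11 pc2: +4 =9
r4=100 pc1: +2 =11
r5=101 pc2: +4 =15
r6=110 pc2: +4 =19
r7=111 pc3: +8 =27
r8=1000 pc1: +2 =29
r9=1001 pc2: +4 =33
r10=1010 pc2: +4 =37
r11=1011 pc3: +8 =45
r12=1100 pc2: +4 =49
r13=1101 pc3: +8 =57
r14=1110 pc3: +8 =65
r15=1111 pc4: +16 =81
r16=10000 pc1: +2 =83
r17=10001 pc2: +4 =87
r18=10010 pc2: +4 =91
r19=10011 pc3: +8 =99
r20=10100 pc2: +4 =103
r21=10101 pc3: +8 =111
r22=10110 pc3: +8 =119
r23=10111 pc4: +16 =135
r24=11000 pc2: +4 =139
r25=11001 pc3: +8 =147
r26=11010 pc3: +8 =155
r27=11011 pc4: +16 =171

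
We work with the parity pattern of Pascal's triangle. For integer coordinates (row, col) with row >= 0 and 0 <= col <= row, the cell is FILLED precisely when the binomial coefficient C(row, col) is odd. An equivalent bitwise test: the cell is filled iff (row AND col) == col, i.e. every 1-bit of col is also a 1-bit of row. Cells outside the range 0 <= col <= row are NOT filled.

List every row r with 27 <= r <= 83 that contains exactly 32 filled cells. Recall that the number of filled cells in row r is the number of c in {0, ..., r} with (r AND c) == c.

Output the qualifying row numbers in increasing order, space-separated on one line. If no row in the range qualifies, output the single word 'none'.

Answer: 31 47 55 59 61 62 79

Derivation:
Row r has 2^popcount(r) filled cells, so we need popcount(r) = log2(32) = 5.
Scan r = 27..83 and keep those with exactly 5 one-bits:
r=27=11011 popcount=4 -> skip
r=28=11100 popcount=3 -> skip
r=29=11101 popcount=4 -> skip
r=30=11110 popcount=4 -> skip
r=31=11111 popcount=5 -> KEEP
r=32=100000 popcount=1 -> skip
r=33=100001 popcount=2 -> skip
r=34=100010 popcount=2 -> skip
r=35=100011 popcount=3 -> skip
r=36=100100 popcount=2 -> skip
r=37=100101 popcount=3 -> skip
r=38=100110 popcount=3 -> skip
r=39=100111 popcount=4 -> skip
r=40=101000 popcount=2 -> skip
r=41=101001 popcount=3 -> skip
r=42=101010 popcount=3 -> skip
r=43=101011 popcount=4 -> skip
r=44=101100 popcount=3 -> skip
r=45=101101 popcount=4 -> skip
r=46=101110 popcount=4 -> skip
r=47=101111 popcount=5 -> KEEP
r=48=110000 popcount=2 -> skip
r=49=110001 popcount=3 -> skip
r=50=110010 popcount=3 -> skip
r=51=110011 popcount=4 -> skip
r=52=110100 popcount=3 -> skip
r=53=110101 popcount=4 -> skip
r=54=110110 popcount=4 -> skip
r=55=110111 popcount=5 -> KEEP
r=56=111000 popcount=3 -> skip
r=57=111001 popcount=4 -> skip
r=58=111010 popcount=4 -> skip
r=59=111011 popcount=5 -> KEEP
r=60=111100 popcount=4 -> skip
r=61=111101 popcount=5 -> KEEP
r=62=111110 popcount=5 -> KEEP
r=63=111111 popcount=6 -> skip
r=64=1000000 popcount=1 -> skip
r=65=1000001 popcount=2 -> skip
r=66=1000010 popcount=2 -> skip
r=67=1000011 popcount=3 -> skip
r=68=1000100 popcount=2 -> skip
r=69=1000101 popcount=3 -> skip
r=70=1000110 popcount=3 -> skip
r=71=1000111 popcount=4 -> skip
r=72=1001000 popcount=2 -> skip
r=73=1001001 popcount=3 -> skip
r=74=1001010 popcount=3 -> skip
r=75=1001011 popcount=4 -> skip
r=76=1001100 popcount=3 -> skip
r=77=1001101 popcount=4 -> skip
r=78=1001110 popcount=4 -> skip
r=79=1001111 popcount=5 -> KEEP
r=80=1010000 popcount=2 -> skip
r=81=1010001 popcount=3 -> skip
r=82=1010010 popcount=3 -> skip
r=83=1010011 popcount=4 -> skip
Kept rows: 31 47 55 59 61 62 79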